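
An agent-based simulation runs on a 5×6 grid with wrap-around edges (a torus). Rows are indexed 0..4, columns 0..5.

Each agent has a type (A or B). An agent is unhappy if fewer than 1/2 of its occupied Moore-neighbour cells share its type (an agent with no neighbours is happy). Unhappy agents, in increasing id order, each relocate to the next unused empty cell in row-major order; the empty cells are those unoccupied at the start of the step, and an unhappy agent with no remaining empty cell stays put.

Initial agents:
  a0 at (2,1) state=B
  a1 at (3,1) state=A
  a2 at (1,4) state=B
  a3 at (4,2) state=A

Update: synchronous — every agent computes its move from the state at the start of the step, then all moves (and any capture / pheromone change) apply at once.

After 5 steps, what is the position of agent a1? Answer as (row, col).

(3, 1)

t=1: a0@(0,0):B a1@(3,1):A a2@(1,4):B a3@(4,2):A
t=2: (unchanged — steady state)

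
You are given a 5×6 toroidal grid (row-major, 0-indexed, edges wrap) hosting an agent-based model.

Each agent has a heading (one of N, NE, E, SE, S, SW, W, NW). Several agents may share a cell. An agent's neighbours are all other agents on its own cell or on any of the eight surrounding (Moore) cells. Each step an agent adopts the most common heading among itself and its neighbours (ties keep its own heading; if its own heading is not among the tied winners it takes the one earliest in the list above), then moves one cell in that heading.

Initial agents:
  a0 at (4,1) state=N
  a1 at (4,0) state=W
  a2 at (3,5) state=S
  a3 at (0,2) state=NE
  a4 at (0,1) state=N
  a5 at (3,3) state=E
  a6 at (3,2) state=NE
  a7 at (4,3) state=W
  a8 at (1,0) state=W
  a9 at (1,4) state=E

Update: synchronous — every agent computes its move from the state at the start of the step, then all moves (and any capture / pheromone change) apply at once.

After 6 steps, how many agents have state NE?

t=1: a0@(3,1):N a1@(3,0):N a2@(4,5):S a3@(4,2):N a4@(4,1):N a5@(3,4):E a6@(2,3):NE a7@(3,4):NE a8@(1,5):W a9@(1,5):E
t=2: a0@(2,1):N a1@(2,0):N a2@(0,5):S a3@(3,2):N a4@(3,1):N a5@(2,5):NE a6@(1,4):NE a7@(2,5):NE a8@(1,4):W a9@(1,0):E
t=3: a0@(1,1):N a1@(1,0):N a2@(1,5):S a3@(2,2):N a4@(2,1):N a5@(1,0):NE a6@(0,5):NE a7@(1,0):NE a8@(0,5):NE a9@(0,0):N
t=4: a0@(0,1):N a1@(0,0):N a2@(0,0):NE a3@(1,2):N a4@(1,1):N a5@(0,1):NE a6@(4,0):NE a7@(0,1):NE a8@(4,0):NE a9@(4,1):NE
t=5: a0@(4,2):NE a1@(4,1):NE a2@(4,1):NE a3@(0,2):N a4@(0,1):N a5@(4,2):NE a6@(3,1):NE a7@(4,2):NE a8@(3,1):NE a9@(3,2):NE
t=6: a0@(3,3):NE a1@(3,2):NE a2@(3,2):NE a3@(4,3):NE a4@(4,2):NE a5@(3,3):NE a6@(2,2):NE a7@(3,3):NE a8@(2,2):NE a9@(2,3):NE

10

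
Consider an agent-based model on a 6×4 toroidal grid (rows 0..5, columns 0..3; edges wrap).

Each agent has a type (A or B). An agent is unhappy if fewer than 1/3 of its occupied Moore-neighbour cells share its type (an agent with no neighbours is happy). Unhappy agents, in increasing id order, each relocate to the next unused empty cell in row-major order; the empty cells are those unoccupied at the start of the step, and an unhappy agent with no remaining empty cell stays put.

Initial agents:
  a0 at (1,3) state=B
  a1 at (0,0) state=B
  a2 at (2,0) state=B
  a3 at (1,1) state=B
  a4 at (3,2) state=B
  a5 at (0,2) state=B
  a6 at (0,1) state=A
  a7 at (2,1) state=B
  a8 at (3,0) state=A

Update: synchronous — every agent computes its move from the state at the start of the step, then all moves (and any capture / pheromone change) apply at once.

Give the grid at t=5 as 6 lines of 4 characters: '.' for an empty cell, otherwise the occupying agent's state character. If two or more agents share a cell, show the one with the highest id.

B.BA
AB.B
BB..
..B.
....
....

t=1: a0@(1,3):B a1@(0,0):B a2@(2,0):B a3@(1,1):B a4@(3,2):B a5@(0,2):B a6@(0,3):A a7@(2,1):B a8@(1,0):A
t=2: a0@(1,3):B a1@(0,0):B a2@(2,0):B a3@(1,1):B a4@(3,2):B a5@(0,2):B a6@(0,1):A a7@(2,1):B a8@(1,2):A
t=3: a0@(1,3):B a1@(0,0):B a2@(2,0):B a3@(1,1):B a4@(3,2):B a5@(0,2):B a6@(0,3):A a7@(2,1):B a8@(1,0):A
t=4: a0@(1,3):B a1@(0,0):B a2@(2,0):B a3@(1,1):B a4@(3,2):B a5@(0,2):B a6@(0,1):A a7@(2,1):B a8@(1,2):A
t=5: a0@(1,3):B a1@(0,0):B a2@(2,0):B a3@(1,1):B a4@(3,2):B a5@(0,2):B a6@(0,3):A a7@(2,1):B a8@(1,0):A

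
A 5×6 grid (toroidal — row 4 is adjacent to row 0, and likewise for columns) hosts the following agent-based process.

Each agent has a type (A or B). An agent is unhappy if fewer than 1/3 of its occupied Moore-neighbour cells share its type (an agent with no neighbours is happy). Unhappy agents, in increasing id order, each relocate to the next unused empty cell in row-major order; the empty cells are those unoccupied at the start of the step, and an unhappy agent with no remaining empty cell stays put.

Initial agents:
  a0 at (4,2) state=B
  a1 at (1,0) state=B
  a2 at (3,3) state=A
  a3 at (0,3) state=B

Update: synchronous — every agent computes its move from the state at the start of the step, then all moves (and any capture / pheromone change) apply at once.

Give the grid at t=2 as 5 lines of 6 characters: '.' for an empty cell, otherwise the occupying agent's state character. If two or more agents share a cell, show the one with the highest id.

.BAB..
......
......
......
..B...

t=1: a0@(4,2):B a1@(1,0):B a2@(0,0):A a3@(0,3):B
t=2: a0@(4,2):B a1@(0,1):B a2@(0,2):A a3@(0,3):B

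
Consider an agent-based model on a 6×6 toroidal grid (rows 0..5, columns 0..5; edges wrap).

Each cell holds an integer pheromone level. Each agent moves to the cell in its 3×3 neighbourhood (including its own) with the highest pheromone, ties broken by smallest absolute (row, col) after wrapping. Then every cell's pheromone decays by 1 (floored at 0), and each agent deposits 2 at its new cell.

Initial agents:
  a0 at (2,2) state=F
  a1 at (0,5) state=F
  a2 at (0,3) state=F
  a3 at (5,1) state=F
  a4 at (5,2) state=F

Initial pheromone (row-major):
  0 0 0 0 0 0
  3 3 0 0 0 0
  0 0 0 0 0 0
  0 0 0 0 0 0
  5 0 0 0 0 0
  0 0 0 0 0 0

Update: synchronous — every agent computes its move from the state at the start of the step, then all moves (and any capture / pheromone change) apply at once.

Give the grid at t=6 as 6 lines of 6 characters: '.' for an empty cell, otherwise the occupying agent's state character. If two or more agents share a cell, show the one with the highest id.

......
F.....
......
......
F.....
......

t=1: a0@(1,1) a1@(1,0) a2@(0,2) a3@(4,0) a4@(0,1) | pheromone: 0 2 2 0 0 0 / 4 4 0 0 0 0 / 0 0 0 0 0 0 / 0 0 0 0 0 0 / 6 0 0 0 0 0 / 0 0 0 0 0 0
t=2: a0@(1,0) a1@(1,0) a2@(1,1) a3@(4,0) a4@(1,0) | pheromone: 0 1 1 0 0 0 / 9 5 0 0 0 0 / 0 0 0 0 0 0 / 0 0 0 0 0 0 / 7 0 0 0 0 0 / 0 0 0 0 0 0
t=3: a0@(1,0) a1@(1,0) a2@(1,0) a3@(4,0) a4@(1,0) | pheromone: 0 0 0 0 0 0 / 16 4 0 0 0 0 / 0 0 0 0 0 0 / 0 0 0 0 0 0 / 8 0 0 0 0 0 / 0 0 0 0 0 0
t=4: a0@(1,0) a1@(1,0) a2@(1,0) a3@(4,0) a4@(1,0) | pheromone: 0 0 0 0 0 0 / 23 3 0 0 0 0 / 0 0 0 0 0 0 / 0 0 0 0 0 0 / 9 0 0 0 0 0 / 0 0 0 0 0 0
t=5: a0@(1,0) a1@(1,0) a2@(1,0) a3@(4,0) a4@(1,0) | pheromone: 0 0 0 0 0 0 / 30 2 0 0 0 0 / 0 0 0 0 0 0 / 0 0 0 0 0 0 / 10 0 0 0 0 0 / 0 0 0 0 0 0
t=6: a0@(1,0) a1@(1,0) a2@(1,0) a3@(4,0) a4@(1,0) | pheromone: 0 0 0 0 0 0 / 37 1 0 0 0 0 / 0 0 0 0 0 0 / 0 0 0 0 0 0 / 11 0 0 0 0 0 / 0 0 0 0 0 0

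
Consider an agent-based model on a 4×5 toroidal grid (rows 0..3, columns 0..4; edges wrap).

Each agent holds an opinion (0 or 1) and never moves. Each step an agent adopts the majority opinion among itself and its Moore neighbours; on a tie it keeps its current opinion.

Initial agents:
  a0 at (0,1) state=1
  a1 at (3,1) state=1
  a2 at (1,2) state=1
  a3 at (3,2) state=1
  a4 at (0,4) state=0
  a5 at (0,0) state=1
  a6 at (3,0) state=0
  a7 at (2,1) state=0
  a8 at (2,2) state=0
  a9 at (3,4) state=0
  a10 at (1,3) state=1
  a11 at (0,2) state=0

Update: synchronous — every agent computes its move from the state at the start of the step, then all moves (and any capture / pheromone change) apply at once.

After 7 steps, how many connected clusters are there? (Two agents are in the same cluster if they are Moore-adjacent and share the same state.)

t=1: a0@(0,1):1 a1@(3,1):1 a2@(1,2):1 a3@(3,2):1 a4@(0,4):0 a5@(0,0):1 a6@(3,0):0 a7@(2,1):0 a8@(2,2):1 a9@(3,4):0 a10@(1,3):0 a11@(0,2):1
t=2: a0@(0,1):1 a1@(3,1):1 a2@(1,2):1 a3@(3,2):1 a4@(0,4):0 a5@(0,0):1 a6@(3,0):0 a7@(2,1):1 a8@(2,2):1 a9@(3,4):0 a10@(1,3):1 a11@(0,2):1
t=3: a0@(0,1):1 a1@(3,1):1 a2@(1,2):1 a3@(3,2):1 a4@(0,4):0 a5@(0,0):1 a6@(3,0):1 a7@(2,1):1 a8@(2,2):1 a9@(3,4):0 a10@(1,3):1 a11@(0,2):1
t=4: a0@(0,1):1 a1@(3,1):1 a2@(1,2):1 a3@(3,2):1 a4@(0,4):1 a5@(0,0):1 a6@(3,0):1 a7@(2,1):1 a8@(2,2):1 a9@(3,4):0 a10@(1,3):1 a11@(0,2):1
t=5: a0@(0,1):1 a1@(3,1):1 a2@(1,2):1 a3@(3,2):1 a4@(0,4):1 a5@(0,0):1 a6@(3,0):1 a7@(2,1):1 a8@(2,2):1 a9@(3,4):1 a10@(1,3):1 a11@(0,2):1
t=6: (unchanged — steady state)

1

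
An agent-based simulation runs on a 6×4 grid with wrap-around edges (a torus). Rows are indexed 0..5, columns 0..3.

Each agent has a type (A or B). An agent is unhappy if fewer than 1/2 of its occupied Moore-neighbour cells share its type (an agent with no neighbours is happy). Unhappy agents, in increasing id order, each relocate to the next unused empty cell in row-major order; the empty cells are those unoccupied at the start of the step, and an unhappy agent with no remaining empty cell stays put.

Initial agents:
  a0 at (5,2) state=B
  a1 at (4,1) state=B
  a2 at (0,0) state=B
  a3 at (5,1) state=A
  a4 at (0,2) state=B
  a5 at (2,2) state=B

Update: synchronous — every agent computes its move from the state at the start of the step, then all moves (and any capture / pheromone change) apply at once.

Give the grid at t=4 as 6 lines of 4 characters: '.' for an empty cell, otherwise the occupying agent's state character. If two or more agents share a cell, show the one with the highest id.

t=1: a0@(5,2):B a1@(4,1):B a2@(0,1):B a3@(0,3):A a4@(0,2):B a5@(2,2):B
t=2: a0@(5,2):B a1@(4,1):B a2@(0,1):B a3@(0,0):A a4@(0,2):B a5@(2,2):B
t=3: a0@(5,2):B a1@(4,1):B a2@(0,1):B a3@(0,3):A a4@(0,2):B a5@(2,2):B
t=4: a0@(5,2):B a1@(4,1):B a2@(0,1):B a3@(0,0):A a4@(0,2):B a5@(2,2):B

ABB.
....
..B.
....
.B..
..B.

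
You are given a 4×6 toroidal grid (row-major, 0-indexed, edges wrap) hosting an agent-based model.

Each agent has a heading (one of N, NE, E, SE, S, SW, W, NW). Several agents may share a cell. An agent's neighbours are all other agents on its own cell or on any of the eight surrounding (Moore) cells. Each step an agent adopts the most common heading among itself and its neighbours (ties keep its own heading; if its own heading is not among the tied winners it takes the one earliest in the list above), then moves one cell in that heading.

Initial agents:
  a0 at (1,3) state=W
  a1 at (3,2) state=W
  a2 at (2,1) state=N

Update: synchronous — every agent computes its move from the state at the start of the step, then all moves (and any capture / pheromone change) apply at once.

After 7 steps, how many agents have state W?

t=1: a0@(1,2):W a1@(3,1):W a2@(1,1):N
t=2: a0@(1,1):W a1@(3,0):W a2@(0,1):N
t=3: a0@(1,0):W a1@(3,5):W a2@(0,0):W
t=4: a0@(1,5):W a1@(3,4):W a2@(0,5):W
t=5: a0@(1,4):W a1@(3,3):W a2@(0,4):W
t=6: a0@(1,3):W a1@(3,2):W a2@(0,3):W
t=7: a0@(1,2):W a1@(3,1):W a2@(0,2):W

3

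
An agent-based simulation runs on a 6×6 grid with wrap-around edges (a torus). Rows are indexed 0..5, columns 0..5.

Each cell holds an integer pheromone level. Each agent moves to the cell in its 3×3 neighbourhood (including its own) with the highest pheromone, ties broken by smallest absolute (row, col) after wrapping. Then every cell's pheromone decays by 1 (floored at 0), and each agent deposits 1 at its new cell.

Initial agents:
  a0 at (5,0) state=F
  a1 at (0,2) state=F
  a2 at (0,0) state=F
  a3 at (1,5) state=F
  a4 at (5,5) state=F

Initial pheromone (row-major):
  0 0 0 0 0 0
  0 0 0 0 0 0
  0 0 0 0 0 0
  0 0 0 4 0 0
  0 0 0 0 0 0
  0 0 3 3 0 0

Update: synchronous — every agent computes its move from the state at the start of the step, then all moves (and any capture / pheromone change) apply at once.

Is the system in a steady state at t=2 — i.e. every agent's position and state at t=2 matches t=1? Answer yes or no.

t=1: a0@(0,0) a1@(5,2) a2@(0,0) a3@(0,0) a4@(0,0) | pheromone: 4 0 0 0 0 0 / 0 0 0 0 0 0 / 0 0 0 0 0 0 / 0 0 0 3 0 0 / 0 0 0 0 0 0 / 0 0 3 2 0 0
t=2: a0@(0,0) a1@(5,2) a2@(0,0) a3@(0,0) a4@(0,0) | pheromone: 7 0 0 0 0 0 / 0 0 0 0 0 0 / 0 0 0 0 0 0 / 0 0 0 2 0 0 / 0 0 0 0 0 0 / 0 0 3 1 0 0

yes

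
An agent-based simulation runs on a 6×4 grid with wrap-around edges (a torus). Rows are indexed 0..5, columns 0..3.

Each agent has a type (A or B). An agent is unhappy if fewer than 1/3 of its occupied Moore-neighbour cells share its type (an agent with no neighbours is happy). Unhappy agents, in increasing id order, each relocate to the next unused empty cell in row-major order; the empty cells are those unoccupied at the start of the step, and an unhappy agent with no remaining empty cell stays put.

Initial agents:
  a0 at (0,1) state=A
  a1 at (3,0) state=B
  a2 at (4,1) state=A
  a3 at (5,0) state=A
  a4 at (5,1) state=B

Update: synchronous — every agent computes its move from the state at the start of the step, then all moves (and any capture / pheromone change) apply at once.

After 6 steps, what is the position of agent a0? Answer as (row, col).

(0, 1)

t=1: a0@(0,1):A a1@(0,0):B a2@(4,1):A a3@(5,0):A a4@(0,2):B
t=2: a0@(0,1):A a1@(0,3):B a2@(4,1):A a3@(5,0):A a4@(1,0):B
t=3: (unchanged — steady state)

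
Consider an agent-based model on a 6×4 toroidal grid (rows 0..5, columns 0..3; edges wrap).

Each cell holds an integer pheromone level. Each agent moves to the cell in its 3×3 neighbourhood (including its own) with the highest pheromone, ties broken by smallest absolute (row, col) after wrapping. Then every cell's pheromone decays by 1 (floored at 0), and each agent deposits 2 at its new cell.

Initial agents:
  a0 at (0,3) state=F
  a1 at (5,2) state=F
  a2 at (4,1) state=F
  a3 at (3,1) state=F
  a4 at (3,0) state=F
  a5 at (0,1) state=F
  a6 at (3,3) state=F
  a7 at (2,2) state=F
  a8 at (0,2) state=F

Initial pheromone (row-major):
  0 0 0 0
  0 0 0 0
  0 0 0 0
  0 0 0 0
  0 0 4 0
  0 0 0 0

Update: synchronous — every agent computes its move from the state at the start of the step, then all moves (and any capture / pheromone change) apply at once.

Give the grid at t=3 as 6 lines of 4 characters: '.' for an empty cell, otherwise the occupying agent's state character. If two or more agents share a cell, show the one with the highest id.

t=1: a0@(0,0) a1@(4,2) a2@(4,2) a3@(4,2) a4@(2,0) a5@(0,0) a6@(4,2) a7@(1,1) a8@(0,1) | pheromone: 4 2 0 0 / 0 2 0 0 / 2 0 0 0 / 0 0 0 0 / 0 0 11 0 / 0 0 0 0
t=2: a0@(0,0) a1@(4,2) a2@(4,2) a3@(4,2) a4@(1,1) a5@(0,0) a6@(4,2) a7@(0,0) a8@(0,0) | pheromone: 11 1 0 0 / 0 3 0 0 / 1 0 0 0 / 0 0 0 0 / 0 0 18 0 / 0 0 0 0
t=3: a0@(0,0) a1@(4,2) a2@(4,2) a3@(4,2) a4@(0,0) a5@(0,0) a6@(4,2) a7@(0,0) a8@(0,0) | pheromone: 20 0 0 0 / 0 2 0 0 / 0 0 0 0 / 0 0 0 0 / 0 0 25 0 / 0 0 0 0

F...
....
....
....
..F.
....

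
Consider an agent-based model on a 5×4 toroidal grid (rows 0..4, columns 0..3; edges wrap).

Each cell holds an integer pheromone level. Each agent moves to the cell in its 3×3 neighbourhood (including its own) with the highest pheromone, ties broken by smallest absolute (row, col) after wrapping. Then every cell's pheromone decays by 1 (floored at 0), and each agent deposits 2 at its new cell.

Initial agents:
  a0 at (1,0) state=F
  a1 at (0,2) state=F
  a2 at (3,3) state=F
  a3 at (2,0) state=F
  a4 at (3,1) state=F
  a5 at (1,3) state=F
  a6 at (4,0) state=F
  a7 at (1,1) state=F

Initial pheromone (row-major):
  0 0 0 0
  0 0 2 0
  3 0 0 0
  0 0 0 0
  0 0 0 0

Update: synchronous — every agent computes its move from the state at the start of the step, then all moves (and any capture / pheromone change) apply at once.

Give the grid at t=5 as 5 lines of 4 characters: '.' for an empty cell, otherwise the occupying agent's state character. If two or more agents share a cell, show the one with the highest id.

F...
..F.
F...
....
....

t=1: a0@(2,0) a1@(1,2) a2@(2,0) a3@(2,0) a4@(2,0) a5@(2,0) a6@(0,0) a7@(2,0) | pheromone: 2 0 0 0 / 0 0 3 0 / 14 0 0 0 / 0 0 0 0 / 0 0 0 0
t=2: a0@(2,0) a1@(1,2) a2@(2,0) a3@(2,0) a4@(2,0) a5@(2,0) a6@(0,0) a7@(2,0) | pheromone: 3 0 0 0 / 0 0 4 0 / 25 0 0 0 / 0 0 0 0 / 0 0 0 0
t=3: a0@(2,0) a1@(1,2) a2@(2,0) a3@(2,0) a4@(2,0) a5@(2,0) a6@(0,0) a7@(2,0) | pheromone: 4 0 0 0 / 0 0 5 0 / 36 0 0 0 / 0 0 0 0 / 0 0 0 0
t=4: a0@(2,0) a1@(1,2) a2@(2,0) a3@(2,0) a4@(2,0) a5@(2,0) a6@(0,0) a7@(2,0) | pheromone: 5 0 0 0 / 0 0 6 0 / 47 0 0 0 / 0 0 0 0 / 0 0 0 0
t=5: a0@(2,0) a1@(1,2) a2@(2,0) a3@(2,0) a4@(2,0) a5@(2,0) a6@(0,0) a7@(2,0) | pheromone: 6 0 0 0 / 0 0 7 0 / 58 0 0 0 / 0 0 0 0 / 0 0 0 0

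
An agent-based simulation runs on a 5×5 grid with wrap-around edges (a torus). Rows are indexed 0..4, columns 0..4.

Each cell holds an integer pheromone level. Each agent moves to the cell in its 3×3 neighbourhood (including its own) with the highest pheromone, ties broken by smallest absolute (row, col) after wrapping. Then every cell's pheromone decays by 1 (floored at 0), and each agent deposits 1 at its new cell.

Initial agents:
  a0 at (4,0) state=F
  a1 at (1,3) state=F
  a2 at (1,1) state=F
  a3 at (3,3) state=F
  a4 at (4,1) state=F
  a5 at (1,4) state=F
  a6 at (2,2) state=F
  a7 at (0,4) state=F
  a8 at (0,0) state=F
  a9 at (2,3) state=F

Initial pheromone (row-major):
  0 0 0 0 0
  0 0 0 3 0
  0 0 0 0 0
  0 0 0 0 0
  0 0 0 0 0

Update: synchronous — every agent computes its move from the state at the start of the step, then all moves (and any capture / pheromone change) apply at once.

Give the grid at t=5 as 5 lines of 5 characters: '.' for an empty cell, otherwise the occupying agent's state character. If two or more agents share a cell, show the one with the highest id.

F....
...F.
.....
.....
.....

t=1: a0@(0,0) a1@(1,3) a2@(0,0) a3@(2,2) a4@(0,0) a5@(1,3) a6@(1,3) a7@(1,3) a8@(0,0) a9@(1,3) | pheromone: 4 0 0 0 0 / 0 0 0 7 0 / 0 0 1 0 0 / 0 0 0 0 0 / 0 0 0 0 0
t=2: a0@(0,0) a1@(1,3) a2@(0,0) a3@(1,3) a4@(0,0) a5@(1,3) a6@(1,3) a7@(1,3) a8@(0,0) a9@(1,3) | pheromone: 7 0 0 0 0 / 0 0 0 12 0 / 0 0 0 0 0 / 0 0 0 0 0 / 0 0 0 0 0
t=3: a0@(0,0) a1@(1,3) a2@(0,0) a3@(1,3) a4@(0,0) a5@(1,3) a6@(1,3) a7@(1,3) a8@(0,0) a9@(1,3) | pheromone: 10 0 0 0 0 / 0 0 0 17 0 / 0 0 0 0 0 / 0 0 0 0 0 / 0 0 0 0 0
t=4: a0@(0,0) a1@(1,3) a2@(0,0) a3@(1,3) a4@(0,0) a5@(1,3) a6@(1,3) a7@(1,3) a8@(0,0) a9@(1,3) | pheromone: 13 0 0 0 0 / 0 0 0 22 0 / 0 0 0 0 0 / 0 0 0 0 0 / 0 0 0 0 0
t=5: a0@(0,0) a1@(1,3) a2@(0,0) a3@(1,3) a4@(0,0) a5@(1,3) a6@(1,3) a7@(1,3) a8@(0,0) a9@(1,3) | pheromone: 16 0 0 0 0 / 0 0 0 27 0 / 0 0 0 0 0 / 0 0 0 0 0 / 0 0 0 0 0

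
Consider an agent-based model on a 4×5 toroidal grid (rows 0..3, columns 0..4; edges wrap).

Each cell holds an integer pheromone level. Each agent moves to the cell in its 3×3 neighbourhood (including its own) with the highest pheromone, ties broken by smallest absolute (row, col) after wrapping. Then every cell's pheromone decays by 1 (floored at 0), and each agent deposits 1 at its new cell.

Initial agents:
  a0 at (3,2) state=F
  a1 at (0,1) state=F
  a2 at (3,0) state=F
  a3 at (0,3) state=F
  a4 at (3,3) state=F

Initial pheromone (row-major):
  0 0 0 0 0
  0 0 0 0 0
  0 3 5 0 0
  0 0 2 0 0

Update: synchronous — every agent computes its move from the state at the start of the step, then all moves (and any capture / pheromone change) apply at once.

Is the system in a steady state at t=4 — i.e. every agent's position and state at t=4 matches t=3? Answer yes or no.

t=1: a0@(2,2) a1@(3,2) a2@(2,1) a3@(3,2) a4@(2,2) | pheromone: 0 0 0 0 0 / 0 0 0 0 0 / 0 3 6 0 0 / 0 0 3 0 0
t=2: a0@(2,2) a1@(2,2) a2@(2,2) a3@(2,2) a4@(2,2) | pheromone: 0 0 0 0 0 / 0 0 0 0 0 / 0 2 10 0 0 / 0 0 2 0 0
t=3: a0@(2,2) a1@(2,2) a2@(2,2) a3@(2,2) a4@(2,2) | pheromone: 0 0 0 0 0 / 0 0 0 0 0 / 0 1 14 0 0 / 0 0 1 0 0
t=4: a0@(2,2) a1@(2,2) a2@(2,2) a3@(2,2) a4@(2,2) | pheromone: 0 0 0 0 0 / 0 0 0 0 0 / 0 0 18 0 0 / 0 0 0 0 0

yes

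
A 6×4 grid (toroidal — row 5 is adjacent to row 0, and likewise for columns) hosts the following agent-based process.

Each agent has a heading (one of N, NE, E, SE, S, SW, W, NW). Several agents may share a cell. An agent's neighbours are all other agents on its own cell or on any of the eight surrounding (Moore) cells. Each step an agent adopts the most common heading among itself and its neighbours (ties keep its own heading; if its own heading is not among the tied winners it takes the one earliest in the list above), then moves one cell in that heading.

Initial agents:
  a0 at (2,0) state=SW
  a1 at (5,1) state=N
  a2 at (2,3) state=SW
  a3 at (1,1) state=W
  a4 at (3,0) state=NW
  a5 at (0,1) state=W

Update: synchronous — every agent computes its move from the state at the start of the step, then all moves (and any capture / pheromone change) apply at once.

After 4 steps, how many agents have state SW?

4

t=1: a0@(3,3):SW a1@(4,1):N a2@(3,2):SW a3@(1,0):W a4@(4,3):SW a5@(0,0):W
t=2: a0@(4,2):SW a1@(3,1):N a2@(4,1):SW a3@(1,3):W a4@(5,2):SW a5@(0,3):W
t=3: a0@(5,1):SW a1@(4,0):SW a2@(5,0):SW a3@(1,2):W a4@(0,1):SW a5@(0,2):W
t=4: a0@(0,0):SW a1@(5,3):SW a2@(0,3):SW a3@(1,1):W a4@(1,0):SW a5@(0,1):W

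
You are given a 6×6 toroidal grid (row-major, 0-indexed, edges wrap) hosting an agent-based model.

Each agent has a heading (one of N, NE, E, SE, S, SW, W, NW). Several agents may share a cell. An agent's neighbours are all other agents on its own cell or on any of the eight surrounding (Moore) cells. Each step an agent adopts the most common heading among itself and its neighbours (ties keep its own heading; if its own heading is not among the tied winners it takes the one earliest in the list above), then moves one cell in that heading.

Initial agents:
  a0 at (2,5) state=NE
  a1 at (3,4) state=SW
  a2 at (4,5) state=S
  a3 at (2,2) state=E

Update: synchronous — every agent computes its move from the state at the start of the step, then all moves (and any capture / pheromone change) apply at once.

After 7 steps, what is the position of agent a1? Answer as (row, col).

(4, 3)

t=1: a0@(1,0):NE a1@(4,3):SW a2@(5,5):S a3@(2,3):E
t=2: a0@(0,1):NE a1@(5,2):SW a2@(0,5):S a3@(2,4):E
t=3: a0@(5,2):NE a1@(0,1):SW a2@(1,5):S a3@(2,5):E
t=4: a0@(4,3):NE a1@(1,0):SW a2@(2,5):S a3@(2,0):E
t=5: a0@(3,4):NE a1@(2,5):SW a2@(3,5):S a3@(2,1):E
t=6: a0@(2,5):NE a1@(3,4):SW a2@(4,5):S a3@(2,2):E
t=7: a0@(1,0):NE a1@(4,3):SW a2@(5,5):S a3@(2,3):E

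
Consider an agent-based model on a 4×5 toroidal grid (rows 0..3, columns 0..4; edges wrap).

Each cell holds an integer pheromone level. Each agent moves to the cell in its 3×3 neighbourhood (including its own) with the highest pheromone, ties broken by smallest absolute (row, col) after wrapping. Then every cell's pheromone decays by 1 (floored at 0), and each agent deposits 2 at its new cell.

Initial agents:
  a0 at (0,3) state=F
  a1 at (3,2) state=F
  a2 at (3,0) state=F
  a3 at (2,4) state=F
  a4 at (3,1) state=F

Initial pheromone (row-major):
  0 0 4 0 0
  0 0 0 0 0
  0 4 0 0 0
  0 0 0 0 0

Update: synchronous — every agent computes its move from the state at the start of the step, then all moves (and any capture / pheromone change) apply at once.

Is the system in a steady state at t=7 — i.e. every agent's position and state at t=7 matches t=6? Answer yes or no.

yes

t=1: a0@(0,2) a1@(0,2) a2@(2,1) a3@(1,0) a4@(0,2) | pheromone: 0 0 9 0 0 / 2 0 0 0 0 / 0 5 0 0 0 / 0 0 0 0 0
t=2: a0@(0,2) a1@(0,2) a2@(2,1) a3@(2,1) a4@(0,2) | pheromone: 0 0 14 0 0 / 1 0 0 0 0 / 0 8 0 0 0 / 0 0 0 0 0
t=3: a0@(0,2) a1@(0,2) a2@(2,1) a3@(2,1) a4@(0,2) | pheromone: 0 0 19 0 0 / 0 0 0 0 0 / 0 11 0 0 0 / 0 0 0 0 0
t=4: a0@(0,2) a1@(0,2) a2@(2,1) a3@(2,1) a4@(0,2) | pheromone: 0 0 24 0 0 / 0 0 0 0 0 / 0 14 0 0 0 / 0 0 0 0 0
t=5: a0@(0,2) a1@(0,2) a2@(2,1) a3@(2,1) a4@(0,2) | pheromone: 0 0 29 0 0 / 0 0 0 0 0 / 0 17 0 0 0 / 0 0 0 0 0
t=6: a0@(0,2) a1@(0,2) a2@(2,1) a3@(2,1) a4@(0,2) | pheromone: 0 0 34 0 0 / 0 0 0 0 0 / 0 20 0 0 0 / 0 0 0 0 0
t=7: a0@(0,2) a1@(0,2) a2@(2,1) a3@(2,1) a4@(0,2) | pheromone: 0 0 39 0 0 / 0 0 0 0 0 / 0 23 0 0 0 / 0 0 0 0 0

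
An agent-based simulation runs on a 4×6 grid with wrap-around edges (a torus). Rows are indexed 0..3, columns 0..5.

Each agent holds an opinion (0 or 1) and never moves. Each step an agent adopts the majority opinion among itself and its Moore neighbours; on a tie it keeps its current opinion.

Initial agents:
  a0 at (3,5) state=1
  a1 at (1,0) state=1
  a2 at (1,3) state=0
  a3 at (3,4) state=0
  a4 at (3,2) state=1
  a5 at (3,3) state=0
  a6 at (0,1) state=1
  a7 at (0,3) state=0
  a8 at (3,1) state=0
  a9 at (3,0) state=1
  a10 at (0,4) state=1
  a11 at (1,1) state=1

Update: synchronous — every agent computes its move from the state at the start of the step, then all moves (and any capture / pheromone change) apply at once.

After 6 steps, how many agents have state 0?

t=1: a0@(3,5):1 a1@(1,0):1 a2@(1,3):0 a3@(3,4):0 a4@(3,2):0 a5@(3,3):0 a6@(0,1):1 a7@(0,3):0 a8@(3,1):1 a9@(3,0):1 a10@(0,4):0 a11@(1,1):1
t=2: (unchanged — steady state)

6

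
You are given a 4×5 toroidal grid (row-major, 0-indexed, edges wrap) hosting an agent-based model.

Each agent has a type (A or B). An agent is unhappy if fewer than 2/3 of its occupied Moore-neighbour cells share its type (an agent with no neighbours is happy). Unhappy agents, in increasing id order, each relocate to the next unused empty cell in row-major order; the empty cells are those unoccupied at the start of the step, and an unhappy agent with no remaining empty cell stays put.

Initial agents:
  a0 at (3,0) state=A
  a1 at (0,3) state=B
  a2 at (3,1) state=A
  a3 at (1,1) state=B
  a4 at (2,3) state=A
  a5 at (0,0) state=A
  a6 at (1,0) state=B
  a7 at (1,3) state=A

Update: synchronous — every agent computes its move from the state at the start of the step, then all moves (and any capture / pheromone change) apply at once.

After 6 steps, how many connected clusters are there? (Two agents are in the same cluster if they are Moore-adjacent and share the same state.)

t=1: a0@(3,0):A a1@(0,1):B a2@(3,1):A a3@(0,2):B a4@(2,3):A a5@(0,4):A a6@(1,2):B a7@(1,4):A
t=2: a0@(3,0):A a1@(0,0):B a2@(0,3):A a3@(0,2):B a4@(1,0):A a5@(0,4):A a6@(1,2):B a7@(1,4):A
t=3: a0@(0,1):A a1@(1,1):B a2@(1,3):A a3@(2,0):B a4@(1,0):A a5@(0,4):A a6@(2,1):B a7@(1,4):A
t=4: a0@(0,0):A a1@(0,2):B a2@(1,3):A a3@(0,3):B a4@(1,2):A a5@(0,4):A a6@(2,1):B a7@(1,4):A
t=5: a0@(0,0):A a1@(0,1):B a2@(1,0):A a3@(1,1):B a4@(2,0):A a5@(0,4):A a6@(2,2):B a7@(1,4):A
t=6: a0@(0,2):A a1@(0,3):B a2@(1,0):A a3@(1,2):B a4@(2,0):A a5@(0,4):A a6@(2,2):B a7@(1,4):A

3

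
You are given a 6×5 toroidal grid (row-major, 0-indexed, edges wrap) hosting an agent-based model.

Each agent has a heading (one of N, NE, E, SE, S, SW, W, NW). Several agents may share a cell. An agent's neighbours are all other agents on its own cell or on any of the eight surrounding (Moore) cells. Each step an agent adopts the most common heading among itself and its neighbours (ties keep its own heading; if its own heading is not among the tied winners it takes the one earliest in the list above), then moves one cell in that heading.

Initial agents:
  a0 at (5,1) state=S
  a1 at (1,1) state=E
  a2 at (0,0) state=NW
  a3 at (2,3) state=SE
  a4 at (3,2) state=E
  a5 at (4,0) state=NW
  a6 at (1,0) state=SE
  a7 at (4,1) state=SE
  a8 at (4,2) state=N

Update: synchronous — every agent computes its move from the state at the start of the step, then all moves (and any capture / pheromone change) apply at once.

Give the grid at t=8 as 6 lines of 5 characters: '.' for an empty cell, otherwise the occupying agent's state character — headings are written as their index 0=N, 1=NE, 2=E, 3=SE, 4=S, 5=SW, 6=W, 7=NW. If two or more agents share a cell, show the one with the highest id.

t=1: a0@(4,0):NW a1@(1,2):E a2@(5,4):NW a3@(3,4):SE a4@(4,3):SE a5@(3,4):NW a6@(2,1):SE a7@(5,2):SE a8@(3,2):N
t=2: a0@(3,4):NW a1@(1,3):E a2@(4,3):NW a3@(4,0):SE a4@(5,4):SE a5@(2,3):NW a6@(3,2):SE a7@(0,3):SE a8@(4,3):SE
t=3: a0@(2,3):NW a1@(1,4):E a2@(5,4):SE a3@(5,1):SE a4@(0,0):SE a5@(1,2):NW a6@(4,3):SE a7@(1,4):SE a8@(5,4):SE
t=4: a0@(1,2):NW a1@(2,0):SE a2@(0,0):SE a3@(0,2):SE a4@(1,1):SE a5@(0,1):NW a6@(5,4):SE a7@(2,0):SE a8@(0,0):SE
t=5: a0@(0,1):NW a1@(3,1):SE a2@(1,1):SE a3@(1,3):SE a4@(2,2):SE a5@(1,2):SE a6@(0,0):SE a7@(3,1):SE a8@(1,1):SE
t=6: a0@(1,2):SE a1@(4,2):SE a2@(2,2):SE a3@(2,4):SE a4@(3,3):SE a5@(2,3):SE a6@(1,1):SE a7@(4,2):SE a8@(2,2):SE
t=7: a0@(2,3):SE a1@(5,3):SE a2@(3,3):SE a3@(3,0):SE a4@(4,4):SE a5@(3,4):SE a6@(2,2):SE a7@(5,3):SE a8@(3,3):SE
t=8: a0@(3,4):SE a1@(0,4):SE a2@(4,4):SE a3@(4,1):SE a4@(5,0):SE a5@(4,0):SE a6@(3,3):SE a7@(0,4):SE a8@(4,4):SE

....3
.....
.....
...33
33..3
3....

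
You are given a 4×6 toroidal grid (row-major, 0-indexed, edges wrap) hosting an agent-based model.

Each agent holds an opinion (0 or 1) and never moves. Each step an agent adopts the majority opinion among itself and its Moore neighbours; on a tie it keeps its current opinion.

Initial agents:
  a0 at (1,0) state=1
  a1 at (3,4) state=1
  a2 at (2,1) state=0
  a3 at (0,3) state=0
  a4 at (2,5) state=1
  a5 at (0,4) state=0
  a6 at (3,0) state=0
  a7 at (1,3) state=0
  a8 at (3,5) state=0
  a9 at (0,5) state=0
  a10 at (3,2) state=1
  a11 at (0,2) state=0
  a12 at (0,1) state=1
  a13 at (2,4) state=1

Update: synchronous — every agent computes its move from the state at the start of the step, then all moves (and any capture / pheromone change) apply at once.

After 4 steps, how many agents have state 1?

t=1: a0@(1,0):1 a1@(3,4):0 a2@(2,1):0 a3@(0,3):0 a4@(2,5):1 a5@(0,4):0 a6@(3,0):0 a7@(1,3):0 a8@(3,5):0 a9@(0,5):0 a10@(3,2):0 a11@(0,2):0 a12@(0,1):1 a13@(2,4):1
t=2: a0@(1,0):1 a1@(3,4):0 a2@(2,1):0 a3@(0,3):0 a4@(2,5):1 a5@(0,4):0 a6@(3,0):0 a7@(1,3):0 a8@(3,5):0 a9@(0,5):0 a10@(3,2):0 a11@(0,2):0 a12@(0,1):0 a13@(2,4):0
t=3: a0@(1,0):0 a1@(3,4):0 a2@(2,1):0 a3@(0,3):0 a4@(2,5):0 a5@(0,4):0 a6@(3,0):0 a7@(1,3):0 a8@(3,5):0 a9@(0,5):0 a10@(3,2):0 a11@(0,2):0 a12@(0,1):0 a13@(2,4):0
t=4: (unchanged — steady state)

0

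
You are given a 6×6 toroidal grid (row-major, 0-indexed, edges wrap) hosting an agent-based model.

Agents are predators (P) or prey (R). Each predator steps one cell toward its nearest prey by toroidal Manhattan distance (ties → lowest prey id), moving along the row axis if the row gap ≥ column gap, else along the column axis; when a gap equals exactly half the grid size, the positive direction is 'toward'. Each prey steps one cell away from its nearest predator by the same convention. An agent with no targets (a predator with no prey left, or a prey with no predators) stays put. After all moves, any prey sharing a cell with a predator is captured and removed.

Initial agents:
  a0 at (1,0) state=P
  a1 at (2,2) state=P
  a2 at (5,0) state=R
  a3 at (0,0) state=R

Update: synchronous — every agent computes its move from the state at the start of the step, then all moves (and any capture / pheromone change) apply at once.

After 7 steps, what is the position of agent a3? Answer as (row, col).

(5, 0)

t=1: a0@(0,0):P a1@(1,2):P a2@(4,0):R a3@(5,0):R
t=2: a0@(5,0):P a1@(0,2):P a2@(3,0):R a3@(4,0):R
t=3: a0@(4,0):P a1@(5,2):P a2@(2,0):R a3@(3,0):R
t=4: a0@(3,0):P a1@(4,2):P a2@(1,0):R a3@(2,0):R
t=5: a0@(2,0):P a1@(3,2):P a2@(0,0):R a3@(1,0):R
t=6: a0@(1,0):P a1@(2,2):P a2@(5,0):R a3@(0,0):R
t=7: a0@(0,0):P a1@(1,2):P a2@(4,0):R a3@(5,0):R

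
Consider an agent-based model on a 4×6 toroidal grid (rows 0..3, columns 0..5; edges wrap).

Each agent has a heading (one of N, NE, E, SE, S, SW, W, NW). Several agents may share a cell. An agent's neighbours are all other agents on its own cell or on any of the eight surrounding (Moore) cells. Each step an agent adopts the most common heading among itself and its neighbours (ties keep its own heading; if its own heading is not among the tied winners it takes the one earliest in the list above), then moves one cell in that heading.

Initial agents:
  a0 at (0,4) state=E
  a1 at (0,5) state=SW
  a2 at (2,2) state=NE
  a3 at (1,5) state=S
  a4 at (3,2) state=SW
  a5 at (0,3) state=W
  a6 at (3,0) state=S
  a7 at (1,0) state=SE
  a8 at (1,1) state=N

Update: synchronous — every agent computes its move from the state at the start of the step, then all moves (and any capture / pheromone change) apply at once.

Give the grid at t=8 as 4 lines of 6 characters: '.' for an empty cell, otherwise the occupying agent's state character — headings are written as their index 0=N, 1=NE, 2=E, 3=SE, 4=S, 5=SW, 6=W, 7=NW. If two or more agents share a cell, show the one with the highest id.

.....4
4...44
....4.
44...4

t=1: a0@(0,5):E a1@(1,5):S a2@(1,3):NE a3@(2,5):S a4@(0,1):SW a5@(0,2):W a6@(0,0):S a7@(2,1):SE a8@(0,1):N
t=2: a0@(1,5):S a1@(2,5):S a2@(0,4):NE a3@(3,5):S a4@(1,0):SW a5@(0,1):W a6@(1,0):S a7@(3,2):SE a8@(3,1):N
t=3: a0@(2,5):S a1@(3,5):S a2@(1,4):S a3@(0,5):S a4@(2,0):S a5@(0,0):W a6@(2,0):S a7@(0,3):SE a8@(2,1):N
t=4: a0@(3,5):S a1@(0,5):S a2@(2,4):S a3@(1,5):S a4@(3,0):S a5@(1,0):S a6@(3,0):S a7@(1,4):SE a8@(3,1):S
t=5: a0@(0,5):S a1@(1,5):S a2@(3,4):S a3@(2,5):S a4@(0,0):S a5@(2,0):S a6@(0,0):S a7@(2,4):S a8@(0,1):S
t=6: a0@(1,5):S a1@(2,5):S a2@(0,4):S a3@(3,5):S a4@(1,0):S a5@(3,0):S a6@(1,0):S a7@(3,4):S a8@(1,1):S
t=7: a0@(2,5):S a1@(3,5):S a2@(1,4):S a3@(0,5):S a4@(2,0):S a5@(0,0):S a6@(2,0):S a7@(0,4):S a8@(2,1):S
t=8: a0@(3,5):S a1@(0,5):S a2@(2,4):S a3@(1,5):S a4@(3,0):S a5@(1,0):S a6@(3,0):S a7@(1,4):S a8@(3,1):S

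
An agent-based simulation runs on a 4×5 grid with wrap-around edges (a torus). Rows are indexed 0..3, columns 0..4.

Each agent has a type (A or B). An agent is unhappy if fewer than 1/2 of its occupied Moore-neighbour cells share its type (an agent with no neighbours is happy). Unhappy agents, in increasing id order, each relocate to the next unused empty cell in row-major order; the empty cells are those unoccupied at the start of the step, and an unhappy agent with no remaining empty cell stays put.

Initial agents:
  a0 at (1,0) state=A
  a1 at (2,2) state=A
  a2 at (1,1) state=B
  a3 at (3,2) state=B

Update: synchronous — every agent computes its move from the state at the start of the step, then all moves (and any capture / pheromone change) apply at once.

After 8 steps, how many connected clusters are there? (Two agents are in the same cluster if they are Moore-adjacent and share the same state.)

2

t=1: a0@(0,0):A a1@(0,1):A a2@(0,2):B a3@(0,3):B
t=2: (unchanged — steady state)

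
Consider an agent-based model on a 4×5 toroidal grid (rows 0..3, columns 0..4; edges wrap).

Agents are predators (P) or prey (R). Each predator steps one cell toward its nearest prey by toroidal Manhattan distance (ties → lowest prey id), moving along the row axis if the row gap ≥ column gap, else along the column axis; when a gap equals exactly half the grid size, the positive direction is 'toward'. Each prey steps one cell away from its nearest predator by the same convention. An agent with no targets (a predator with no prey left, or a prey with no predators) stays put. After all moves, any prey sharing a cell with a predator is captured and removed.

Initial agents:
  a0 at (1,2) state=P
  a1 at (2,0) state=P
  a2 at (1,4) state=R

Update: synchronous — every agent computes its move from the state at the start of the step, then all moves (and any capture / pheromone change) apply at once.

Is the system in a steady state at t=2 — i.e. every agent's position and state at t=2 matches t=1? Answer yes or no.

yes

t=1: a0@(1,3):P a1@(1,0):P
t=2: (unchanged — steady state)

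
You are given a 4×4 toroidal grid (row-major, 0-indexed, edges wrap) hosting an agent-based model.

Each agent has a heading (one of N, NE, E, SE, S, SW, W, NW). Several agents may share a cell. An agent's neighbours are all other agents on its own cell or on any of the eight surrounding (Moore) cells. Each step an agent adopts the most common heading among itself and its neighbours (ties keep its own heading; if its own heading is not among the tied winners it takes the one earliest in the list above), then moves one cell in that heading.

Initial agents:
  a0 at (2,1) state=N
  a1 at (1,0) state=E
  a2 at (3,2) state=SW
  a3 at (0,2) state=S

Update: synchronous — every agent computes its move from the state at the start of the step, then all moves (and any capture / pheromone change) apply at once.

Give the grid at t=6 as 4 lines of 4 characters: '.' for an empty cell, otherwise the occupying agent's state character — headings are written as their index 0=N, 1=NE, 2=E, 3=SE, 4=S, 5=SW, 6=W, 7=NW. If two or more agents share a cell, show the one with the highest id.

t=1: a0@(1,1):N a1@(1,1):E a2@(0,1):SW a3@(1,2):S
t=2: a0@(0,1):N a1@(1,2):E a2@(1,0):SW a3@(2,2):S
t=3: a0@(3,1):N a1@(1,3):E a2@(2,3):SW a3@(3,2):S
t=4: a0@(2,1):N a1@(1,0):E a2@(3,2):SW a3@(0,2):S
t=5: a0@(1,1):N a1@(1,1):E a2@(0,1):SW a3@(1,2):S
t=6: a0@(0,1):N a1@(1,2):E a2@(1,0):SW a3@(2,2):S

.0..
5.2.
..4.
....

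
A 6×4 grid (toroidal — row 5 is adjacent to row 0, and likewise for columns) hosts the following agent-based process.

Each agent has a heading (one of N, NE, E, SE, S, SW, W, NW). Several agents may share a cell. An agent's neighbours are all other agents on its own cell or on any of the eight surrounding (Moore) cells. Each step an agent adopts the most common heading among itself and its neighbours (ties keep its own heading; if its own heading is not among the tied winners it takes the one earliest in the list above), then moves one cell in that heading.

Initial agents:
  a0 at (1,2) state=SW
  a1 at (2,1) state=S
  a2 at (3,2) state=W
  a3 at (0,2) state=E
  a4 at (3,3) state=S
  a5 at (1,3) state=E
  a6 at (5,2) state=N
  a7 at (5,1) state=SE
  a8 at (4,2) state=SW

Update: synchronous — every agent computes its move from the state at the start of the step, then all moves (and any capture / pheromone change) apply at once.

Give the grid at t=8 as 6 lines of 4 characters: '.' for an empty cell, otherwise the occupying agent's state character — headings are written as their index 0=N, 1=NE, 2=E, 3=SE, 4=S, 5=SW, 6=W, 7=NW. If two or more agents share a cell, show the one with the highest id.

.22.
..22
....
....
....
....

t=1: a0@(1,3):E a1@(3,1):S a2@(4,2):S a3@(0,3):E a4@(4,3):S a5@(1,0):E a6@(4,2):N a7@(0,2):SE a8@(5,1):SW
t=2: a0@(1,0):E a1@(4,1):S a2@(5,2):S a3@(0,0):E a4@(5,3):S a5@(1,1):E a6@(5,2):S a7@(0,3):E a8@(0,0):SW
t=3: a0@(1,1):E a1@(5,1):S a2@(0,2):S a3@(0,1):E a4@(0,3):S a5@(1,2):E a6@(0,2):S a7@(0,0):E a8@(0,1):E
t=4: a0@(1,2):E a1@(0,1):S a2@(1,2):S a3@(0,2):E a4@(1,3):S a5@(1,3):E a6@(1,2):S a7@(0,1):E a8@(0,2):E
t=5: a0@(1,3):E a1@(0,2):E a2@(1,3):E a3@(0,3):E a4@(1,0):E a5@(1,0):E a6@(1,3):E a7@(0,2):E a8@(0,3):E
t=6: a0@(1,0):E a1@(0,3):E a2@(1,0):E a3@(0,0):E a4@(1,1):E a5@(1,1):E a6@(1,0):E a7@(0,3):E a8@(0,0):E
t=7: a0@(1,1):E a1@(0,0):E a2@(1,1):E a3@(0,1):E a4@(1,2):E a5@(1,2):E a6@(1,1):E a7@(0,0):E a8@(0,1):E
t=8: a0@(1,2):E a1@(0,1):E a2@(1,2):E a3@(0,2):E a4@(1,3):E a5@(1,3):E a6@(1,2):E a7@(0,1):E a8@(0,2):E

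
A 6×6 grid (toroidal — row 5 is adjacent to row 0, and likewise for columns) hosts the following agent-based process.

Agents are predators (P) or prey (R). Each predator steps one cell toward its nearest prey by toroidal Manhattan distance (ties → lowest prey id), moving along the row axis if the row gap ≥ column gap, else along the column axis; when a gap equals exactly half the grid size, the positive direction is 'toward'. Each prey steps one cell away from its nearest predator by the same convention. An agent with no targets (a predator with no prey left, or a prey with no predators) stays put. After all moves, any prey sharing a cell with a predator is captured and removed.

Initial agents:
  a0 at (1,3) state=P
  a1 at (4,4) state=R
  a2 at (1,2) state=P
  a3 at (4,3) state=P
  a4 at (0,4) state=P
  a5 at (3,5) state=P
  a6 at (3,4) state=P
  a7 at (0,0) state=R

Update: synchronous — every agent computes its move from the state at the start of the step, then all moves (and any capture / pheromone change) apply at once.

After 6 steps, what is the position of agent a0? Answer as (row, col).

t=1: a0@(2,3):P a2@(1,1):P a3@(4,4):P a4@(5,4):P a5@(4,5):P a6@(4,4):P a7@(0,1):R
t=2: a0@(1,3):P a2@(0,1):P a3@(4,5):P a4@(5,5):P a5@(5,5):P a6@(4,5):P a7@(5,1):R
t=3: a0@(0,3):P a2@(5,1):P a3@(4,0):P a4@(5,0):P a5@(5,0):P a6@(4,0):P a7@(4,1):R
t=4: a0@(5,3):P a2@(4,1):P a3@(4,1):P a4@(4,0):P a5@(4,0):P a6@(4,1):P a7@(3,1):R
t=5: a0@(4,3):P a2@(3,1):P a3@(3,1):P a4@(3,0):P a5@(3,0):P a6@(3,1):P a7@(2,1):R
t=6: a0@(3,3):P a2@(2,1):P a3@(2,1):P a4@(2,0):P a5@(2,0):P a6@(2,1):P a7@(1,1):R

(3, 3)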